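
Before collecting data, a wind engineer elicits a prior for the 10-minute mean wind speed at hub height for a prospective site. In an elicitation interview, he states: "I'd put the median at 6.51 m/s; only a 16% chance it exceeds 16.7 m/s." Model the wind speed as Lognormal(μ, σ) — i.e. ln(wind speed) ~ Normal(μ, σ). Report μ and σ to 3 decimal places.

If T ~ Lognormal(μ,σ) then ln T ~ Normal(μ,σ), so the p-quantile of ln T is μ + z_p·σ.
ln(6.51) = 1.873 and ln(16.7) = 2.815; z_{0.5} = 0, z_{0.84} = 0.9945.
σ = (2.815 − 1.873)/(0.9945 − (0)) = 0.947.
μ = 1.873 − (0)·0.947 = 1.873.

μ ≈ 1.873, σ ≈ 0.947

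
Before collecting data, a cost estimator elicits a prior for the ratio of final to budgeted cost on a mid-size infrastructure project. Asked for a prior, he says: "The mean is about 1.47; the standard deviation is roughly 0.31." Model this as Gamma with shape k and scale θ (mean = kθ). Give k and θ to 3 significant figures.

k ≈ 22.5, θ ≈ 0.0654

For Gamma(k, scale θ): mean = kθ, variance = kθ², so CV = 1/√k.
CV = SD/mean = 0.31/1.47 = 0.2109, hence k = 1/CV² = 22.5.
Then θ = mean/k = 1.47/22.5 = 0.0654.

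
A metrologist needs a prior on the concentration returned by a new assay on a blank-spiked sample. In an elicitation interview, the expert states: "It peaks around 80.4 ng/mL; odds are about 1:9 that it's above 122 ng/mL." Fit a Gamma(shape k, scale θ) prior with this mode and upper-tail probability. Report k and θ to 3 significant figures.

Gamma(k,θ) with k>1 has mode (k−1)θ, so θ = 80.4/(k−1).
Need P(X < 122) = 0.9 with θ tied to k this way. Start at k = 2, θ = 80.4: P(X<122) ≈ 0.448.
Too low — raise k to concentrate. Iterating converges to k ≈ 11.7.
Then θ = 80.4/(11.7−1) ≈ 7.5.

k ≈ 11.7, θ ≈ 7.5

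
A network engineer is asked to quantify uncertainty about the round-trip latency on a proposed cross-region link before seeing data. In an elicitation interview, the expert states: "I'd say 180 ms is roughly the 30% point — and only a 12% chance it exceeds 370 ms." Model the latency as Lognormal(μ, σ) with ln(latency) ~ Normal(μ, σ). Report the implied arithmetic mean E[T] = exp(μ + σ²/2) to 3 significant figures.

If T ~ Lognormal(μ,σ) then ln T ~ Normal(μ,σ), so the p-quantile of ln T is μ + z_p·σ.
ln(180) = 5.193 and ln(370) = 5.914; z_{0.3} = -0.5244, z_{0.88} = 1.175.
σ = (5.914 − 5.193)/(1.175 − (-0.5244)) = 0.424.
μ = 5.193 − (-0.5244)·0.424 = 5.415.
E[T] = exp(μ + σ²/2) = exp(5.415 + 0.0899) = 246 ms.

E[T] ≈ 246 ms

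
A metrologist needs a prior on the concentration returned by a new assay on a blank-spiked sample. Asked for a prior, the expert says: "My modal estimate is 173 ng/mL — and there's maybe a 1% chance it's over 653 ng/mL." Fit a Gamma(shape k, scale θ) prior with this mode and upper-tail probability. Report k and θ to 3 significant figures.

k ≈ 3.41, θ ≈ 71.9

Gamma(k,θ) with k>1 has mode (k−1)θ, so θ = 173/(k−1).
Need P(X < 653) = 0.99 with θ tied to k this way. Start at k = 2, θ = 173: P(X<653) ≈ 0.890.
Too low — raise k to concentrate. Iterating converges to k ≈ 3.41.
Then θ = 173/(3.41−1) ≈ 71.9.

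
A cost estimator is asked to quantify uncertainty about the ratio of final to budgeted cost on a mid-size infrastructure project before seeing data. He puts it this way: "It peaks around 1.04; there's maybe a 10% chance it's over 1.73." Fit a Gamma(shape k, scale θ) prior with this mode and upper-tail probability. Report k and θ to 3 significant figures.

Gamma(k,θ) with k>1 has mode (k−1)θ, so θ = 1.04/(k−1).
Need P(X < 1.73) = 0.9 with θ tied to k this way. Start at k = 2, θ = 1.04: P(X<1.73) ≈ 0.495.
Too low — raise k to concentrate. Iterating converges to k ≈ 8.29.
Then θ = 1.04/(8.29−1) ≈ 0.143.

k ≈ 8.29, θ ≈ 0.143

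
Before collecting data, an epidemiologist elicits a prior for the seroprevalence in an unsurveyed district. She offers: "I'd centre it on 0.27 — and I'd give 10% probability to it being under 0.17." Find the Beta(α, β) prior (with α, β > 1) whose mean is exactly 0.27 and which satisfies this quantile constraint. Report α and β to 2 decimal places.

With mean 0.27 fixed, write α = 0.27s, β = 0.73s where s = α+β.
Need P(θ < 0.17) = 0.1 under Beta(0.27s, 0.73s). Normal approximation: (q−m)/√(m(1−m)/s) ≈ z_{0.1} = -1.28, so s ≈ 0.27·0.73·(-1.28)²/(0.17−0.27)² = 32.4.
At s = 32.4: P(θ<0.17) ≈ 0.089. Adjusting to match 0.1 gives s ≈ 29.56.
So α = 0.27·29.56 ≈ 7.98, β = 0.73·29.56 ≈ 21.58.

α ≈ 7.98, β ≈ 21.58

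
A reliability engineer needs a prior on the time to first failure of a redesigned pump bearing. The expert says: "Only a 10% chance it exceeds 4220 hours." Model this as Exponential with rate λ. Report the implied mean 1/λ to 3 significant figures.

P(T > 4220.0) = e^(−λ·4220.0) = 0.1, so λ = −ln(0.1)/4220.0 = 0.000546.
Mean = 1/λ = 1830 hours.

mean ≈ 1830 hours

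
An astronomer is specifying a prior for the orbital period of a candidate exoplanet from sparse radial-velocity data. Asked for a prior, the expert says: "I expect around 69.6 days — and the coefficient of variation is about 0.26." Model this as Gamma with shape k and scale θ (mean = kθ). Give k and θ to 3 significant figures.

k ≈ 14.8, θ ≈ 4.7

For Gamma(k, scale θ): mean = kθ, variance = kθ², so CV = 1/√k.
CV = 0.26, hence k = 1/CV² = 14.8.
Then θ = mean/k = 69.6/14.8 = 4.7.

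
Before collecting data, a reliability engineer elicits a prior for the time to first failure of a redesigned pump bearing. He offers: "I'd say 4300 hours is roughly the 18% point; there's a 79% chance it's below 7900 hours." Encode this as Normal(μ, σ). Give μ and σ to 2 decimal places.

For Normal(μ,σ), the p-quantile is μ + z_p·σ. Here z_{0.18} = -0.9154, z_{0.79} = 0.8064.
So 4300 = μ − 0.9154σ and 7900 = μ + 0.8064σ.
Subtracting: σ = (7900 − 4300)/(0.8064 − (-0.9154)) = 2090.85.
Then μ = 4300 − (-0.9154)·2090.85 = 6213.89.

μ = 6213.89, σ = 2090.85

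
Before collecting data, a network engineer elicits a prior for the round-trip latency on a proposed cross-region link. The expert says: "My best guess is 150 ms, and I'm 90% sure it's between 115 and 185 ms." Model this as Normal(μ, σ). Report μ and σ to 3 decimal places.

μ = 150.000, σ = 21.278

A symmetric 90% interval runs μ ± z·σ with z = 1.645.
Half-width = 35, so σ = 35/1.645 = 21.278.
μ is the stated best guess, 150.000.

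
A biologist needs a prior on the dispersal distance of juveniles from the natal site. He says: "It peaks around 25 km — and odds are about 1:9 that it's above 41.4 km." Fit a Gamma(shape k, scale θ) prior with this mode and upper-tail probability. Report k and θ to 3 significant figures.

k ≈ 8.42, θ ≈ 3.37

Gamma(k,θ) with k>1 has mode (k−1)θ, so θ = 25/(k−1).
Need P(X < 41.4) = 0.9 with θ tied to k this way. Start at k = 2, θ = 25: P(X<41.4) ≈ 0.493.
Too low — raise k to concentrate. Iterating converges to k ≈ 8.42.
Then θ = 25/(8.42−1) ≈ 3.37.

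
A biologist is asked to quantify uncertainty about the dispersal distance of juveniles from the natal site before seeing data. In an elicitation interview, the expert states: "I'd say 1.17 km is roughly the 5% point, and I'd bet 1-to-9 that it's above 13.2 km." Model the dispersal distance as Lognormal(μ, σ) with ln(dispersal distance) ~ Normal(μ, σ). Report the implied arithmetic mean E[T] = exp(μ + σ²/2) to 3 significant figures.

If T ~ Lognormal(μ,σ) then ln T ~ Normal(μ,σ), so the p-quantile of ln T is μ + z_p·σ.
ln(1.17) = 0.157 and ln(13.2) = 2.58; z_{0.05} = -1.645, z_{0.9} = 1.282.
σ = (2.58 − 0.157)/(1.282 − (-1.645)) = 0.828.
μ = 0.157 − (-1.645)·0.828 = 1.519.
E[T] = exp(μ + σ²/2) = exp(1.519 + 0.3428) = 6.44 km.

E[T] ≈ 6.44 km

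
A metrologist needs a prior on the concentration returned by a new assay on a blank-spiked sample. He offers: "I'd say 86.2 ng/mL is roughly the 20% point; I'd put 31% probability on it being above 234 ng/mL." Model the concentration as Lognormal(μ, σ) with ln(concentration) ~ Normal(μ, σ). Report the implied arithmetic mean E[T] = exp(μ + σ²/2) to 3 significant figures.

If T ~ Lognormal(μ,σ) then ln T ~ Normal(μ,σ), so the p-quantile of ln T is μ + z_p·σ.
ln(86.2) = 4.457 and ln(234) = 5.455; z_{0.2} = -0.8416, z_{0.69} = 0.4959.
σ = (5.455 − 4.457)/(0.4959 − (-0.8416)) = 0.747.
μ = 4.457 − (-0.8416)·0.747 = 5.085.
E[T] = exp(μ + σ²/2) = exp(5.085 + 0.2788) = 214 ng/mL.

E[T] ≈ 214 ng/mL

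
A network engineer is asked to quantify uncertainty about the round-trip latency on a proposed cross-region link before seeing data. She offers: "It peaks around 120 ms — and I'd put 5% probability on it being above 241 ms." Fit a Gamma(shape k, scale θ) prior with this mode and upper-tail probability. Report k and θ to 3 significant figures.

k ≈ 6.7, θ ≈ 21.1

Gamma(k,θ) with k>1 has mode (k−1)θ, so θ = 120/(k−1).
Need P(X < 241) = 0.95 with θ tied to k this way. Start at k = 2, θ = 120: P(X<241) ≈ 0.596.
Too low — raise k to concentrate. Iterating converges to k ≈ 6.7.
Then θ = 120/(6.7−1) ≈ 21.1.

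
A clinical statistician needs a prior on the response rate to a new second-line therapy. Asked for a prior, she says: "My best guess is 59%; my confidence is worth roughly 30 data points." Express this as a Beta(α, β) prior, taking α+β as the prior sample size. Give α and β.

Under the effective-sample-size interpretation, Beta(α, β) has prior mean α/(α+β) and prior sample size α+β.
So α+β = 30 and α/(α+β) = 0.59, giving α = 0.59·30 = 17.7 and β = 30 − 17.7 = 12.3.

α = 17.7, β = 12.3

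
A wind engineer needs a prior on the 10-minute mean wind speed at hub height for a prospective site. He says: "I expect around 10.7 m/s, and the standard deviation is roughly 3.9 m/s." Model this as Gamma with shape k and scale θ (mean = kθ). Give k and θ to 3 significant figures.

k ≈ 7.53, θ ≈ 1.42

For Gamma(k, scale θ): mean = kθ, variance = kθ², so CV = 1/√k.
CV = SD/mean = 3.9/10.7 = 0.3645, hence k = 1/CV² = 7.53.
Then θ = mean/k = 10.7/7.53 = 1.42.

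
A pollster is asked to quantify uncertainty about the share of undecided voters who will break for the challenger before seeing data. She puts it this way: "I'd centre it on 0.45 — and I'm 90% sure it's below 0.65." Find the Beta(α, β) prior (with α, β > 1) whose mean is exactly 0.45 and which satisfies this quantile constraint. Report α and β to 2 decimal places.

α ≈ 4.52, β ≈ 5.52

With mean 0.45 fixed, write α = 0.45s, β = 0.55s where s = α+β.
Need P(θ < 0.65) = 0.9 under Beta(0.45s, 0.55s). Normal approximation: (q−m)/√(m(1−m)/s) ≈ z_{0.9} = 1.28, so s ≈ 0.45·0.55·(1.28)²/(0.65−0.45)² = 10.2.
At s = 10.2: P(θ<0.65) ≈ 0.901. Adjusting to match 0.9 gives s ≈ 10.04.
So α = 0.45·10.04 ≈ 4.52, β = 0.55·10.04 ≈ 5.52.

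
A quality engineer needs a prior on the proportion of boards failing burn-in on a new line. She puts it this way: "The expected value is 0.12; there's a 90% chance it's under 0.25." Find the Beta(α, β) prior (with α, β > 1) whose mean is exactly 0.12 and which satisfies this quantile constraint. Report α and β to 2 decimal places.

With mean 0.12 fixed, write α = 0.12s, β = 0.88s where s = α+β.
Need P(θ < 0.25) = 0.9 under Beta(0.12s, 0.88s). Normal approximation: (q−m)/√(m(1−m)/s) ≈ z_{0.9} = 1.28, so s ≈ 0.12·0.88·(1.28)²/(0.25−0.12)² = 10.3.
At s = 10.3: P(θ<0.25) ≈ 0.894. Adjusting to match 0.9 gives s ≈ 11.12.
So α = 0.12·11.12 ≈ 1.33, β = 0.88·11.12 ≈ 9.79.

α ≈ 1.33, β ≈ 9.79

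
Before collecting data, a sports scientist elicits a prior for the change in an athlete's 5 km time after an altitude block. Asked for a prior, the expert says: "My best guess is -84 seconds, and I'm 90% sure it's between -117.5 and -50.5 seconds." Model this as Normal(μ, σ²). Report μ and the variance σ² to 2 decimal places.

A symmetric 90% interval runs μ ± z·σ with z = 1.645.
Half-width = 33.5, so σ = 33.5/1.645 = 20.367 and σ² = 414.80.
μ is the stated best guess, -84.00.

μ = -84.00, σ² = 414.80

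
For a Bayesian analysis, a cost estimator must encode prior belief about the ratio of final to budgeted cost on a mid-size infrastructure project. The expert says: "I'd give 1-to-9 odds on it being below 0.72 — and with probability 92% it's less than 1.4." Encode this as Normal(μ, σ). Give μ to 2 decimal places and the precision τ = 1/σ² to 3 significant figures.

The p-quantile of Normal(μ,σ) is μ + z_p·σ, with z_{0.1} = -1.282 and z_{0.92} = 1.405.
Eliminate σ: μ = (z₂·x₁ − z₁·x₂)/(z₂ − z₁) = (1.405·0.72 − (-1.282)·1.4)/2.687 = 1.04.
Then σ = (x₂ − x₁)/(z₂ − z₁) = (1.4 − 0.72)/2.687 = 0.25.
Precision τ = 1/σ² = 1/0.2531² = 15.6.

μ = 1.04, τ = 15.6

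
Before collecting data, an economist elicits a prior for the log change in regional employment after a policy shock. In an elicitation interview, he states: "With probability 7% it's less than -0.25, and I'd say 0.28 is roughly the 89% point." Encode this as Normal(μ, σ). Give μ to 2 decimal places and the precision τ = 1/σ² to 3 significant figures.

μ = 0.04, τ = 26

For Normal(μ,σ), the p-quantile is μ + z_p·σ. Here z_{0.07} = -1.476, z_{0.89} = 1.227.
So -0.25 = μ − 1.476σ and 0.28 = μ + 1.227σ.
Subtracting: σ = (0.28 − -0.25)/(1.227 − (-1.476)) = 0.20.
Then μ = -0.25 − (-1.476)·0.20 = 0.04.
Precision τ = 1/σ² = 1/0.1961² = 26.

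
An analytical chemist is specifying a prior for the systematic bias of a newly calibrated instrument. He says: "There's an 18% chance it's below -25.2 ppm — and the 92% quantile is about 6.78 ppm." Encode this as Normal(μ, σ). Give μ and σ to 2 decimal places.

The p-quantile of Normal(μ,σ) is μ + z_p·σ, with z_{0.18} = -0.9154 and z_{0.92} = 1.405.
Eliminate σ: μ = (z₂·x₁ − z₁·x₂)/(z₂ − z₁) = (1.405·-25.2 − (-0.9154)·6.78)/2.32 = -12.58.
Then σ = (x₂ − x₁)/(z₂ − z₁) = (6.78 − -25.2)/2.32 = 13.78.

μ = -12.58, σ = 13.78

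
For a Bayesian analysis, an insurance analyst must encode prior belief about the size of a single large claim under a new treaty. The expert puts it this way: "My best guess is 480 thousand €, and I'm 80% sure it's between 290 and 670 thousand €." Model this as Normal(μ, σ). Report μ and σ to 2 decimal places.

μ = 480.00, σ = 148.26

A symmetric 80% interval runs μ ± z·σ with z = 1.282.
Half-width = 190, so σ = 190/1.282 = 148.26.
μ is the stated best guess, 480.00.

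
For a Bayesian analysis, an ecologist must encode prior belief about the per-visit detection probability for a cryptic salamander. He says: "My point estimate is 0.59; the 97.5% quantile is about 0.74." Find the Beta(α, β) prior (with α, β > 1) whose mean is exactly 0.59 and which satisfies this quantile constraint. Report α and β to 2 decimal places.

α ≈ 22.07, β ≈ 15.34

With mean 0.59 fixed, write α = 0.59s, β = 0.41s where s = α+β.
Need P(θ < 0.74) = 0.975 under Beta(0.59s, 0.41s). Normal approximation: (q−m)/√(m(1−m)/s) ≈ z_{0.975} = 1.96, so s ≈ 0.59·0.41·(1.96)²/(0.74−0.59)² = 41.3.
At s = 41.3: P(θ<0.74) ≈ 0.980. Adjusting to match 0.975 gives s ≈ 37.41.
So α = 0.59·37.41 ≈ 22.07, β = 0.41·37.41 ≈ 15.34.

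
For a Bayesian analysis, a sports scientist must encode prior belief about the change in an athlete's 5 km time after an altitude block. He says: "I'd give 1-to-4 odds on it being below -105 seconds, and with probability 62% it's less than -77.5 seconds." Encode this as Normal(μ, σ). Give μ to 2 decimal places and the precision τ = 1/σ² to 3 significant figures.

μ = -84.82, τ = 0.00174

The p-quantile of Normal(μ,σ) is μ + z_p·σ, with z_{0.2} = -0.8416 and z_{0.62} = 0.3055.
Eliminate σ: μ = (z₂·x₁ − z₁·x₂)/(z₂ − z₁) = (0.3055·-105 − (-0.8416)·-77.5)/1.147 = -84.82.
Then σ = (x₂ − x₁)/(z₂ − z₁) = (-77.5 − -105)/1.147 = 23.97.
Precision τ = 1/σ² = 1/23.97² = 0.00174.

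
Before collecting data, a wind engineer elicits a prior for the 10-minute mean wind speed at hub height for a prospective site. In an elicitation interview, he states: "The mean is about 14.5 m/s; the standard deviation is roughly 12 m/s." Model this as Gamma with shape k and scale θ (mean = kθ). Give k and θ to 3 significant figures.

For Gamma(k, scale θ): mean = kθ, variance = kθ², so CV = 1/√k.
CV = SD/mean = 12/14.5 = 0.8276, hence k = 1/CV² = 1.46.
Then θ = mean/k = 14.5/1.46 = 9.93.

k ≈ 1.46, θ ≈ 9.93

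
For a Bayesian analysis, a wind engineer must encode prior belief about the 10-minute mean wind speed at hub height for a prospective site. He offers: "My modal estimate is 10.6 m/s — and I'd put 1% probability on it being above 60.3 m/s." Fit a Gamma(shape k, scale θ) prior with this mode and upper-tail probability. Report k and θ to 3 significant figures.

k ≈ 2.25, θ ≈ 8.5

Gamma(k,θ) with k>1 has mode (k−1)θ, so θ = 10.6/(k−1).
Need P(X < 60.3) = 0.99 with θ tied to k this way. Start at k = 2, θ = 10.6: P(X<60.3) ≈ 0.977.
Too low — raise k to concentrate. Iterating converges to k ≈ 2.25.
Then θ = 10.6/(2.25−1) ≈ 8.5.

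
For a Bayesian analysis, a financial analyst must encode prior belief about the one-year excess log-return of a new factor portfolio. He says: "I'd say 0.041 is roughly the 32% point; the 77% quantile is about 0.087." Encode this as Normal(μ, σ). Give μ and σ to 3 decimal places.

μ = 0.059, σ = 0.038

For Normal(μ,σ), the p-quantile is μ + z_p·σ. Here z_{0.32} = -0.4677, z_{0.77} = 0.7388.
So 0.041 = μ − 0.4677σ and 0.087 = μ + 0.7388σ.
Subtracting: σ = (0.087 − 0.041)/(0.7388 − (-0.4677)) = 0.038.
Then μ = 0.041 − (-0.4677)·0.038 = 0.059.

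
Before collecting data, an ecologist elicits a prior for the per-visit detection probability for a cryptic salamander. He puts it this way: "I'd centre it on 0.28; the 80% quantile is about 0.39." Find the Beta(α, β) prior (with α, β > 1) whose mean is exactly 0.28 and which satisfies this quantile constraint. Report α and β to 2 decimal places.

With mean 0.28 fixed, write α = 0.28s, β = 0.72s where s = α+β.
Need P(θ < 0.39) = 0.8 under Beta(0.28s, 0.72s). Normal approximation: (q−m)/√(m(1−m)/s) ≈ z_{0.8} = 0.842, so s ≈ 0.28·0.72·(0.842)²/(0.39−0.28)² = 11.8.
At s = 11.8: P(θ<0.39) ≈ 0.808. Adjusting to match 0.8 gives s ≈ 10.87.
So α = 0.28·10.87 ≈ 3.04, β = 0.72·10.87 ≈ 7.83.

α ≈ 3.04, β ≈ 7.83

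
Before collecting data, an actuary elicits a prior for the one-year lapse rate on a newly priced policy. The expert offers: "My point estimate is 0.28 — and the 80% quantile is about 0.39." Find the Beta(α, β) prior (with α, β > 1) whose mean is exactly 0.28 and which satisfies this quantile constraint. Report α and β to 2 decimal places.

With mean 0.28 fixed, write α = 0.28s, β = 0.72s where s = α+β.
Need P(θ < 0.39) = 0.8 under Beta(0.28s, 0.72s). Normal approximation: (q−m)/√(m(1−m)/s) ≈ z_{0.8} = 0.842, so s ≈ 0.28·0.72·(0.842)²/(0.39−0.28)² = 11.8.
At s = 11.8: P(θ<0.39) ≈ 0.808. Adjusting to match 0.8 gives s ≈ 10.87.
So α = 0.28·10.87 ≈ 3.04, β = 0.72·10.87 ≈ 7.83.

α ≈ 3.04, β ≈ 7.83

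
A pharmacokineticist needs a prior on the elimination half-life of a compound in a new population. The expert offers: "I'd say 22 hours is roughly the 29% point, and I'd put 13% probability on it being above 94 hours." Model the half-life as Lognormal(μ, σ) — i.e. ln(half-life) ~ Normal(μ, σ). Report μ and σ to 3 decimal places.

μ ≈ 3.569, σ ≈ 0.865

If T ~ Lognormal(μ,σ) then ln T ~ Normal(μ,σ), so the p-quantile of ln T is μ + z_p·σ.
ln(22) = 3.091 and ln(94) = 4.543; z_{0.29} = -0.5534, z_{0.87} = 1.126.
σ = (4.543 − 3.091)/(1.126 − (-0.5534)) = 0.865.
μ = 3.091 − (-0.5534)·0.865 = 3.569.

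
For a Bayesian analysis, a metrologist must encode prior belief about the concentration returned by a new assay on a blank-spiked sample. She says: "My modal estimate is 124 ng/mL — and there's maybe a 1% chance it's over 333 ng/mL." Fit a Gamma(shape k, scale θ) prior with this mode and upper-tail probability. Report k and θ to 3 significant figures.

k ≈ 5.73, θ ≈ 26.2

Gamma(k,θ) with k>1 has mode (k−1)θ, so θ = 124/(k−1).
Need P(X < 333) = 0.99 with θ tied to k this way. Start at k = 2, θ = 124: P(X<333) ≈ 0.749.
Too low — raise k to concentrate. Iterating converges to k ≈ 5.73.
Then θ = 124/(5.73−1) ≈ 26.2.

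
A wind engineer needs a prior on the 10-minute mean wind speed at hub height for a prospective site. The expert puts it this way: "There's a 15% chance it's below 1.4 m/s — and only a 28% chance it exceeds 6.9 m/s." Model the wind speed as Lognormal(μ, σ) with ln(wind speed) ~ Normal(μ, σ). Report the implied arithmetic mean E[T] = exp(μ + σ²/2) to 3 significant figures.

E[T] ≈ 6.31 m/s

If T ~ Lognormal(μ,σ) then ln T ~ Normal(μ,σ), so the p-quantile of ln T is μ + z_p·σ.
ln(1.4) = 0.3365 and ln(6.9) = 1.932; z_{0.15} = -1.036, z_{0.72} = 0.5828.
σ = (1.932 − 0.3365)/(0.5828 − (-1.036)) = 0.985.
μ = 0.3365 − (-1.036)·0.985 = 1.357.
E[T] = exp(μ + σ²/2) = exp(1.357 + 0.4852) = 6.31 m/s.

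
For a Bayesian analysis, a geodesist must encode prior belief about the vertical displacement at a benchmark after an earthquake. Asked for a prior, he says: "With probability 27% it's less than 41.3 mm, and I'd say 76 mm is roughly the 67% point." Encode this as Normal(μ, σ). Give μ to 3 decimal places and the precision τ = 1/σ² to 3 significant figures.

μ = 61.500, τ = 0.00092

For Normal(μ,σ), the p-quantile is μ + z_p·σ. Here z_{0.27} = -0.6128, z_{0.67} = 0.4399.
So 41.3 = μ − 0.6128σ and 76 = μ + 0.4399σ.
Subtracting: σ = (76 − 41.3)/(0.4399 − (-0.6128)) = 32.962.
Then μ = 41.3 − (-0.6128)·32.962 = 61.500.
Precision τ = 1/σ² = 1/32.96² = 0.00092.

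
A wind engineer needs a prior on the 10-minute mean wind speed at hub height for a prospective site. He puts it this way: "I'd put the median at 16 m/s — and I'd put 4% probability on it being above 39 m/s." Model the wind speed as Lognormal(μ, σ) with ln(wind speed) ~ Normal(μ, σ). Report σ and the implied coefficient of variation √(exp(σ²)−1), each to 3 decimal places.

σ ≈ 0.509, CV ≈ 0.544

If T ~ Lognormal(μ,σ) then ln T ~ Normal(μ,σ), so the p-quantile of ln T is μ + z_p·σ.
ln(16) = 2.773 and ln(39) = 3.664; z_{0.5} = 0, z_{0.96} = 1.751.
σ = (3.664 − 2.773)/(1.751 − (0)) = 0.509.
μ = 2.773 − (0)·0.509 = 2.773.
CV = √(exp(σ²)−1) = √(exp(0.2590)−1) = 0.544.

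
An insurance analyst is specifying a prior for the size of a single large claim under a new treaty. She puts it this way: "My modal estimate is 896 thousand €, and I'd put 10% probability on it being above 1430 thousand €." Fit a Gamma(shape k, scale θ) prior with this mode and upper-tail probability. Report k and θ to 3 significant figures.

k ≈ 9.59, θ ≈ 104

Gamma(k,θ) with k>1 has mode (k−1)θ, so θ = 896/(k−1).
Need P(X < 1430) = 0.9 with θ tied to k this way. Start at k = 2, θ = 896: P(X<1430) ≈ 0.474.
Too low — raise k to concentrate. Iterating converges to k ≈ 9.59.
Then θ = 896/(9.59−1) ≈ 104.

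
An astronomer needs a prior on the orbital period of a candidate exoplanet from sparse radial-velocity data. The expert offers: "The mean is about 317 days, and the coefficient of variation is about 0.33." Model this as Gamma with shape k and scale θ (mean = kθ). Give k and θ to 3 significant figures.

For Gamma(k, scale θ): mean = kθ, variance = kθ², so CV = 1/√k.
CV = 0.33, hence k = 1/CV² = 9.18.
Then θ = mean/k = 317/9.18 = 34.5.

k ≈ 9.18, θ ≈ 34.5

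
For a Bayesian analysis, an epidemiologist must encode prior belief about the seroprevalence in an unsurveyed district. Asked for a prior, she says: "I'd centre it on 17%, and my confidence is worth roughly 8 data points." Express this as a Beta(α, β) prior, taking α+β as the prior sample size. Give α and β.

α = 1.36, β = 6.64

Under the effective-sample-size interpretation, Beta(α, β) has prior mean α/(α+β) and prior sample size α+β.
So α+β = 8 and α/(α+β) = 0.17, giving α = 0.17·8 = 1.36 and β = 8 − 1.36 = 6.64.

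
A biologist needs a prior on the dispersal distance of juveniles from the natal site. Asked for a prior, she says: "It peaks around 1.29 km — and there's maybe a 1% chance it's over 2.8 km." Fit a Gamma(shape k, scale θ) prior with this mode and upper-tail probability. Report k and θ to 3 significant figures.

k ≈ 9.05, θ ≈ 0.16

Gamma(k,θ) with k>1 has mode (k−1)θ, so θ = 1.29/(k−1).
Need P(X < 2.8) = 0.99 with θ tied to k this way. Start at k = 2, θ = 1.29: P(X<2.8) ≈ 0.638.
Too low — raise k to concentrate. Iterating converges to k ≈ 9.05.
Then θ = 1.29/(9.05−1) ≈ 0.16.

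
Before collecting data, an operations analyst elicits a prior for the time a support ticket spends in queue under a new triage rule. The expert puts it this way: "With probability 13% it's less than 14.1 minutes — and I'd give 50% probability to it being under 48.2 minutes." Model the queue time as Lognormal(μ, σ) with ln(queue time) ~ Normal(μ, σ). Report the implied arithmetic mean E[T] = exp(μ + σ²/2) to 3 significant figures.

If T ~ Lognormal(μ,σ) then ln T ~ Normal(μ,σ), so the p-quantile of ln T is μ + z_p·σ.
ln(14.1) = 2.646 and ln(48.2) = 3.875; z_{0.13} = -1.126, z_{0.5} = 0.
σ = (3.875 − 2.646)/(0 − (-1.126)) = 1.091.
μ = 2.646 − (-1.126)·1.091 = 3.875.
E[T] = exp(μ + σ²/2) = exp(3.875 + 0.5954) = 87.4 minutes.

E[T] ≈ 87.4 minutes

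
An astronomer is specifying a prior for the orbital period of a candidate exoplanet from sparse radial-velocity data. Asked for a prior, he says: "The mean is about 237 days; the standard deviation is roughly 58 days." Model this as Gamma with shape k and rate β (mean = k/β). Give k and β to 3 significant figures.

k ≈ 16.7, β ≈ 0.0705

For Gamma(k, rate β): mean = k/β, variance = k/β², so CV = 1/√k.
CV = SD/mean = 58/237 = 0.2447, hence k = 1/CV² = 16.7.
Then β = k/mean = 16.7/237 = 0.0705.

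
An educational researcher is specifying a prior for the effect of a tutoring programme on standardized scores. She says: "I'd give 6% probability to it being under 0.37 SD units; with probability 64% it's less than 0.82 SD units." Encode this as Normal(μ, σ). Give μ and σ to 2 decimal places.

μ = 0.74, σ = 0.24

The p-quantile of Normal(μ,σ) is μ + z_p·σ, with z_{0.06} = -1.555 and z_{0.64} = 0.3585.
Eliminate σ: μ = (z₂·x₁ − z₁·x₂)/(z₂ − z₁) = (0.3585·0.37 − (-1.555)·0.82)/1.913 = 0.74.
Then σ = (x₂ − x₁)/(z₂ − z₁) = (0.82 − 0.37)/1.913 = 0.24.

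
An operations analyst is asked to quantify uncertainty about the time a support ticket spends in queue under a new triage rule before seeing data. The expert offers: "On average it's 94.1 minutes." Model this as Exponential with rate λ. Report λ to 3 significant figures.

Exponential mean = 1/λ, so λ = 1/94.1 = 0.0106.

λ ≈ 0.0106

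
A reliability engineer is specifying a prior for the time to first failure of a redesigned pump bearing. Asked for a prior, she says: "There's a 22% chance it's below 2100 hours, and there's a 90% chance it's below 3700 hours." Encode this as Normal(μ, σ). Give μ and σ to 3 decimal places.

μ = 2701.588, σ = 779.065

For Normal(μ,σ), the p-quantile is μ + z_p·σ. Here z_{0.22} = -0.7722, z_{0.9} = 1.282.
So 2100 = μ − 0.7722σ and 3700 = μ + 1.282σ.
Subtracting: σ = (3700 − 2100)/(1.282 − (-0.7722)) = 779.065.
Then μ = 2100 − (-0.7722)·779.065 = 2701.588.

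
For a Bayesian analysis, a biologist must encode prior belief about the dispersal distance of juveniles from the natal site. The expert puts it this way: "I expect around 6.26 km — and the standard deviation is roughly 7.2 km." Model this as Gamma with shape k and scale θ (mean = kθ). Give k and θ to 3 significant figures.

k ≈ 0.756, θ ≈ 8.28

For Gamma(k, scale θ): mean = kθ, variance = kθ², so CV = 1/√k.
CV = SD/mean = 7.2/6.26 = 1.15, hence k = 1/CV² = 0.756.
Then θ = mean/k = 6.26/0.756 = 8.28.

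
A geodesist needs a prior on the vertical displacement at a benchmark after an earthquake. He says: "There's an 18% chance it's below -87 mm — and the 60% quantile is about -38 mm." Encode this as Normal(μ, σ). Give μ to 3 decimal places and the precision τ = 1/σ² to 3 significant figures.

μ = -48.622, τ = 0.000569

For Normal(μ,σ), the p-quantile is μ + z_p·σ. Here z_{0.18} = -0.9154, z_{0.6} = 0.2533.
So -87 = μ − 0.9154σ and -38 = μ + 0.2533σ.
Subtracting: σ = (-38 − -87)/(0.2533 − (-0.9154)) = 41.926.
Then μ = -87 − (-0.9154)·41.926 = -48.622.
Precision τ = 1/σ² = 1/41.93² = 0.000569.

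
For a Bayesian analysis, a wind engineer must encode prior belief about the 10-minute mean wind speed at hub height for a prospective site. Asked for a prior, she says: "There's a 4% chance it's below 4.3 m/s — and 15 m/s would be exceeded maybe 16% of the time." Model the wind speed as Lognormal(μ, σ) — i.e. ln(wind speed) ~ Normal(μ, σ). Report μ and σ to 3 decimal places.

μ ≈ 2.255, σ ≈ 0.455

If T ~ Lognormal(μ,σ) then ln T ~ Normal(μ,σ), so the p-quantile of ln T is μ + z_p·σ.
ln(4.3) = 1.459 and ln(15) = 2.708; z_{0.04} = -1.751, z_{0.84} = 0.9945.
σ = (2.708 − 1.459)/(0.9945 − (-1.751)) = 0.455.
μ = 1.459 − (-1.751)·0.455 = 2.255.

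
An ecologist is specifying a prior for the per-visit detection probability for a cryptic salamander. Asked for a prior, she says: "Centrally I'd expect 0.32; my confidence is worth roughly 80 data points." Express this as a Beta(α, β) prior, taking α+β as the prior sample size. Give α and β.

α = 25.6, β = 54.4

Under the effective-sample-size interpretation, Beta(α, β) has prior mean α/(α+β) and prior sample size α+β.
So α+β = 80 and α/(α+β) = 0.32, giving α = 0.32·80 = 25.6 and β = 80 − 25.6 = 54.4.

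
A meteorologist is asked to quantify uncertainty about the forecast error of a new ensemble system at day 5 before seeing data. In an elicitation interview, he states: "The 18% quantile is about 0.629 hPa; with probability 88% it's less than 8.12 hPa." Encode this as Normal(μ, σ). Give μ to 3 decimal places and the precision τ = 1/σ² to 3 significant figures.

For Normal(μ,σ), the p-quantile is μ + z_p·σ. Here z_{0.18} = -0.9154, z_{0.88} = 1.175.
So 0.629 = μ − 0.9154σ and 8.12 = μ + 1.175σ.
Subtracting: σ = (8.12 − 0.629)/(1.175 − (-0.9154)) = 3.584.
Then μ = 0.629 − (-0.9154)·3.584 = 3.909.
Precision τ = 1/σ² = 1/3.584² = 0.0779.

μ = 3.909, τ = 0.0779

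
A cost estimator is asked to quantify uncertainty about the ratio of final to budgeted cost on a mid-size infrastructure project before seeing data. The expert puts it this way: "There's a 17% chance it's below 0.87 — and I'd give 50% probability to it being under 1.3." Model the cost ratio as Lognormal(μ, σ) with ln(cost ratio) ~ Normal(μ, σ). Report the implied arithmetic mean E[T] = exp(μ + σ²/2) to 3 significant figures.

E[T] ≈ 1.42

If T ~ Lognormal(μ,σ) then ln T ~ Normal(μ,σ), so the p-quantile of ln T is μ + z_p·σ.
ln(0.87) = -0.1393 and ln(1.3) = 0.2624; z_{0.17} = -0.9542, z_{0.5} = 0.
σ = (0.2624 − -0.1393)/(0 − (-0.9542)) = 0.421.
μ = -0.1393 − (-0.9542)·0.421 = 0.262.
E[T] = exp(μ + σ²/2) = exp(0.262 + 0.0886) = 1.42.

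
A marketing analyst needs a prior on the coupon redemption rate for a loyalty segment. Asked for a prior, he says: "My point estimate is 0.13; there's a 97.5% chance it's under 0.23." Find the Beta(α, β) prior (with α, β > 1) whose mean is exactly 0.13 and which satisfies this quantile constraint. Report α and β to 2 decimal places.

α ≈ 7.12, β ≈ 47.63

With mean 0.13 fixed, write α = 0.13s, β = 0.87s where s = α+β.
Need P(θ < 0.23) = 0.975 under Beta(0.13s, 0.87s). Normal approximation: (q−m)/√(m(1−m)/s) ≈ z_{0.975} = 1.96, so s ≈ 0.13·0.87·(1.96)²/(0.23−0.13)² = 43.4.
At s = 43.4: P(θ<0.23) ≈ 0.961. Adjusting to match 0.975 gives s ≈ 54.75.
So α = 0.13·54.75 ≈ 7.12, β = 0.87·54.75 ≈ 47.63.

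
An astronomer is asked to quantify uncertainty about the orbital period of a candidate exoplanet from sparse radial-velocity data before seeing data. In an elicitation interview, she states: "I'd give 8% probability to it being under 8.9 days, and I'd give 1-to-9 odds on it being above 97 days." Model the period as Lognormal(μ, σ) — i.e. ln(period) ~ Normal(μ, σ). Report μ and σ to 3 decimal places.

If T ~ Lognormal(μ,σ) then ln T ~ Normal(μ,σ), so the p-quantile of ln T is μ + z_p·σ.
ln(8.9) = 2.186 and ln(97) = 4.575; z_{0.08} = -1.405, z_{0.9} = 1.282.
σ = (4.575 − 2.186)/(1.282 − (-1.405)) = 0.889.
μ = 2.186 − (-1.405)·0.889 = 3.435.

μ ≈ 3.435, σ ≈ 0.889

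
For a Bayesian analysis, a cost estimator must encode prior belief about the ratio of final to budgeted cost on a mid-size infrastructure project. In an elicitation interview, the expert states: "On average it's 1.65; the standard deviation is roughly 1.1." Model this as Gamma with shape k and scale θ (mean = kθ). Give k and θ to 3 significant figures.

For Gamma(k, scale θ): mean = kθ, variance = kθ², so CV = 1/√k.
CV = SD/mean = 1.1/1.65 = 0.6667, hence k = 1/CV² = 2.25.
Then θ = mean/k = 1.65/2.25 = 0.733.

k ≈ 2.25, θ ≈ 0.733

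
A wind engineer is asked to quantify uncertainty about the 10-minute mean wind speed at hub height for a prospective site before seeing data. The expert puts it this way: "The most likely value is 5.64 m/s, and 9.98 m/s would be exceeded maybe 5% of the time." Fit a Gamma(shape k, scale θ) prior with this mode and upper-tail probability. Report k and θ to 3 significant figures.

Gamma(k,θ) with k>1 has mode (k−1)θ, so θ = 5.64/(k−1).
Need P(X < 9.98) = 0.95 with θ tied to k this way. Start at k = 2, θ = 5.64: P(X<9.98) ≈ 0.528.
Too low — raise k to concentrate. Iterating converges to k ≈ 9.56.
Then θ = 5.64/(9.56−1) ≈ 0.659.

k ≈ 9.56, θ ≈ 0.659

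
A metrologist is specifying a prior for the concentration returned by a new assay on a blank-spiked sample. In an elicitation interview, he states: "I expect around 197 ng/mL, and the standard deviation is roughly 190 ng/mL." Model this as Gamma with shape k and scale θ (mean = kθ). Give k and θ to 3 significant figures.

k ≈ 1.08, θ ≈ 183

For Gamma(k, scale θ): mean = kθ, variance = kθ², so CV = 1/√k.
CV = SD/mean = 190/197 = 0.9645, hence k = 1/CV² = 1.08.
Then θ = mean/k = 197/1.08 = 183.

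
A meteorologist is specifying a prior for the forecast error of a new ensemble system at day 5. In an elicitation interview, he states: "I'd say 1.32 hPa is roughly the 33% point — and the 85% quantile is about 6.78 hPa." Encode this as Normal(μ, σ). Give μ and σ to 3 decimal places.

μ = 2.947, σ = 3.698

The p-quantile of Normal(μ,σ) is μ + z_p·σ, with z_{0.33} = -0.4399 and z_{0.85} = 1.036.
Eliminate σ: μ = (z₂·x₁ − z₁·x₂)/(z₂ − z₁) = (1.036·1.32 − (-0.4399)·6.78)/1.476 = 2.947.
Then σ = (x₂ − x₁)/(z₂ − z₁) = (6.78 − 1.32)/1.476 = 3.698.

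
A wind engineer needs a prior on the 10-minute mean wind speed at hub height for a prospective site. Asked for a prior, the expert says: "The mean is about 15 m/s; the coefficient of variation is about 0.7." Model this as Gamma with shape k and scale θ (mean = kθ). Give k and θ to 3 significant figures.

k ≈ 2.04, θ ≈ 7.35

For Gamma(k, scale θ): mean = kθ, variance = kθ², so CV = 1/√k.
CV = 0.7, hence k = 1/CV² = 2.04.
Then θ = mean/k = 15/2.04 = 7.35.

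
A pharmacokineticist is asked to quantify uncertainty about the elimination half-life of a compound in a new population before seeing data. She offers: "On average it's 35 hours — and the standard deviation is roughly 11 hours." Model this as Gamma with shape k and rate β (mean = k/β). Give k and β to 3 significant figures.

k ≈ 10.1, β ≈ 0.289

For Gamma(k, rate β): mean = k/β, variance = k/β², so CV = 1/√k.
CV = SD/mean = 11/35 = 0.3143, hence k = 1/CV² = 10.1.
Then β = k/mean = 10.1/35 = 0.289.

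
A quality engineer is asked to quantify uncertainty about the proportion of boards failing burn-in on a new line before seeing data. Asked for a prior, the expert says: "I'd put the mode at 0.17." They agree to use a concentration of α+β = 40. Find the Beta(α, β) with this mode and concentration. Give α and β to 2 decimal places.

α = 7.46, β = 32.54

For α,β > 1 the Beta mode is (α−1)/(α+β−2). With α+β = 40, the mode is (α−1)/38.
Set (α−1)/38 = 0.17 → α = 1 + 0.17·38 = 7.46.
β = 40 − α = 32.54.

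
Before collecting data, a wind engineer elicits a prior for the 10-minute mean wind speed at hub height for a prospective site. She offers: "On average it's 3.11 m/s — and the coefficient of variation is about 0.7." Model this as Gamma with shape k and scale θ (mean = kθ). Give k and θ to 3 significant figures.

k ≈ 2.04, θ ≈ 1.52

For Gamma(k, scale θ): mean = kθ, variance = kθ², so CV = 1/√k.
CV = 0.7, hence k = 1/CV² = 2.04.
Then θ = mean/k = 3.11/2.04 = 1.52.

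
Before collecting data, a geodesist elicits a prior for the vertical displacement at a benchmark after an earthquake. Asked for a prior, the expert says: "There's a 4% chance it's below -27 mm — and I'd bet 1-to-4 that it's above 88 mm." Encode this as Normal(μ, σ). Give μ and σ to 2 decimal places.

μ = 50.66, σ = 44.36

For Normal(μ,σ), the p-quantile is μ + z_p·σ. Here z_{0.04} = -1.751, z_{0.8} = 0.8416.
So -27 = μ − 1.751σ and 88 = μ + 0.8416σ.
Subtracting: σ = (88 − -27)/(0.8416 − (-1.751)) = 44.36.
Then μ = -27 − (-1.751)·44.36 = 50.66.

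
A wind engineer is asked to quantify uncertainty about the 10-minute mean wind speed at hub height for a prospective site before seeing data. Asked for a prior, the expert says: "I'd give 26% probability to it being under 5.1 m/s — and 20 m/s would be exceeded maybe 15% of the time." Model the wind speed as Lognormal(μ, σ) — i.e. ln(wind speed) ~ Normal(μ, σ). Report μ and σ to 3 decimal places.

μ ≈ 2.153, σ ≈ 0.813

If T ~ Lognormal(μ,σ) then ln T ~ Normal(μ,σ), so the p-quantile of ln T is μ + z_p·σ.
ln(5.1) = 1.629 and ln(20) = 2.996; z_{0.26} = -0.6433, z_{0.85} = 1.036.
σ = (2.996 − 1.629)/(1.036 − (-0.6433)) = 0.813.
μ = 1.629 − (-0.6433)·0.813 = 2.153.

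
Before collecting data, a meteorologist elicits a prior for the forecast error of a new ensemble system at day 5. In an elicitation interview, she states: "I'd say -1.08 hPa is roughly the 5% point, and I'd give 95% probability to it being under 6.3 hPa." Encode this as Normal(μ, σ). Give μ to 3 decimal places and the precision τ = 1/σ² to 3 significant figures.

μ = 2.610, τ = 0.199

The p-quantile of Normal(μ,σ) is μ + z_p·σ, with z_{0.05} = -1.645 and z_{0.95} = 1.645.
Eliminate σ: μ = (z₂·x₁ − z₁·x₂)/(z₂ − z₁) = (1.645·-1.08 − (-1.645)·6.3)/3.29 = 2.610.
Then σ = (x₂ − x₁)/(z₂ − z₁) = (6.3 − -1.08)/3.29 = 2.243.
Precision τ = 1/σ² = 1/2.243² = 0.199.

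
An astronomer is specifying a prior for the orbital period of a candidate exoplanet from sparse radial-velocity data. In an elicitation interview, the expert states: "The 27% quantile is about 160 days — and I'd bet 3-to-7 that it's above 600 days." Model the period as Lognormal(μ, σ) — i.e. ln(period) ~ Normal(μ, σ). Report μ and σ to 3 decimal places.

If T ~ Lognormal(μ,σ) then ln T ~ Normal(μ,σ), so the p-quantile of ln T is μ + z_p·σ.
ln(160) = 5.075 and ln(600) = 6.397; z_{0.27} = -0.6128, z_{0.7} = 0.5244.
σ = (6.397 − 5.075)/(0.5244 − (-0.6128)) = 1.162.
μ = 5.075 − (-0.6128)·1.162 = 5.787.

μ ≈ 5.787, σ ≈ 1.162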